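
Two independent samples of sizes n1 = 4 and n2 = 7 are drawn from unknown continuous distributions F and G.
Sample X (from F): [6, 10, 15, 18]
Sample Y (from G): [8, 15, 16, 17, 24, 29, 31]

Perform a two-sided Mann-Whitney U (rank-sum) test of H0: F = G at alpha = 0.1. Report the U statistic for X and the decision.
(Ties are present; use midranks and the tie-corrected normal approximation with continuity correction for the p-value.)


Step 1: Combine and sort all 11 observations; assign midranks.
sorted (value, group): (6,X), (8,Y), (10,X), (15,X), (15,Y), (16,Y), (17,Y), (18,X), (24,Y), (29,Y), (31,Y)
ranks: 6->1, 8->2, 10->3, 15->4.5, 15->4.5, 16->6, 17->7, 18->8, 24->9, 29->10, 31->11
Step 2: Rank sum for X: R1 = 1 + 3 + 4.5 + 8 = 16.5.
Step 3: U_X = R1 - n1(n1+1)/2 = 16.5 - 4*5/2 = 16.5 - 10 = 6.5.
       U_Y = n1*n2 - U_X = 28 - 6.5 = 21.5.
Step 4: Ties are present, so use the tie-corrected normal approximation (with continuity correction) for the p-value.
Step 5: p-value = 0.184875; compare to alpha = 0.1. fail to reject H0.

U_X = 6.5, p = 0.184875, fail to reject H0 at alpha = 0.1.


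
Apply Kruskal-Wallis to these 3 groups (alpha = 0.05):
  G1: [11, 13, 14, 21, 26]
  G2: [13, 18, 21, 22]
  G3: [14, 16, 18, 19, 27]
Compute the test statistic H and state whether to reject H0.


Step 1: Combine all N = 14 observations and assign midranks.
sorted (value, group, rank): (11,G1,1), (13,G1,2.5), (13,G2,2.5), (14,G1,4.5), (14,G3,4.5), (16,G3,6), (18,G2,7.5), (18,G3,7.5), (19,G3,9), (21,G1,10.5), (21,G2,10.5), (22,G2,12), (26,G1,13), (27,G3,14)
Step 2: Sum ranks within each group.
R_1 = 31.5 (n_1 = 5)
R_2 = 32.5 (n_2 = 4)
R_3 = 41 (n_3 = 5)
Step 3: H = 12/(N(N+1)) * sum(R_i^2/n_i) - 3(N+1)
     = 12/(14*15) * (31.5^2/5 + 32.5^2/4 + 41^2/5) - 3*15
     = 0.057143 * 798.712 - 45
     = 0.640714.
Step 4: Ties present; correction factor C = 1 - 24/(14^3 - 14) = 0.991209. Corrected H = 0.640714 / 0.991209 = 0.646397.
Step 5: Under H0, H ~ chi^2(2); p-value = 0.723830.
Step 6: alpha = 0.05. fail to reject H0.

H = 0.6464, df = 2, p = 0.723830, fail to reject H0.


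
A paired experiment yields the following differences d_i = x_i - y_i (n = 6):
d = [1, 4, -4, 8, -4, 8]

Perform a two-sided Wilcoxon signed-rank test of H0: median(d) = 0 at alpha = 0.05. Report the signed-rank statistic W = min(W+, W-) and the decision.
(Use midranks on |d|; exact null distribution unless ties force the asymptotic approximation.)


Step 1: Drop any zero differences (none here) and take |d_i|.
|d| = [1, 4, 4, 8, 4, 8]
Step 2: Midrank |d_i| (ties get averaged ranks).
ranks: |1|->1, |4|->3, |4|->3, |8|->5.5, |4|->3, |8|->5.5
Step 3: Attach original signs; sum ranks with positive sign and with negative sign.
W+ = 1 + 3 + 5.5 + 5.5 = 15
W- = 3 + 3 = 6
(Check: W+ + W- = 21 should equal n(n+1)/2 = 21.)
Step 4: Test statistic W = min(W+, W-) = 6.
Step 5: Ties in |d|, so use the tie-corrected normal approximation.
        E[W] = n(n+1)/4 = 6*7/4 = 10.5.
        Tie groups: |d|=4 (t=3), |d|=8 (t=2); sum(t^3 - t) = 30.
        Var[W] = n(n+1)(2n+1)/24 - sum(t^3-t)/48 = 546/24 - 30/48 = 22.125.
        z = (W - E[W]) / sqrt(Var[W]) = (6 - 10.5) / 4.7037 = -0.9567.
        Two-sided p = 2*Phi(z) = 0.338724.
Step 6: alpha = 0.05. fail to reject H0.

W+ = 15, W- = 6, W = min = 6, p = 0.338724, fail to reject H0.


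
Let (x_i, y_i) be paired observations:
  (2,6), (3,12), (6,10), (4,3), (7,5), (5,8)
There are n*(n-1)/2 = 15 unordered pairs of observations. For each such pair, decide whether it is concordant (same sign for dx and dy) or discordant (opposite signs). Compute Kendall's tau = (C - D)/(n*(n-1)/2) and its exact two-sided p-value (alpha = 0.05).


Step 1: Enumerate the 15 unordered pairs (i,j) with i<j and classify each by sign(x_j-x_i) * sign(y_j-y_i).
  (1,2):dx=+1,dy=+6->C; (1,3):dx=+4,dy=+4->C; (1,4):dx=+2,dy=-3->D; (1,5):dx=+5,dy=-1->D
  (1,6):dx=+3,dy=+2->C; (2,3):dx=+3,dy=-2->D; (2,4):dx=+1,dy=-9->D; (2,5):dx=+4,dy=-7->D
  (2,6):dx=+2,dy=-4->D; (3,4):dx=-2,dy=-7->C; (3,5):dx=+1,dy=-5->D; (3,6):dx=-1,dy=-2->C
  (4,5):dx=+3,dy=+2->C; (4,6):dx=+1,dy=+5->C; (5,6):dx=-2,dy=+3->D
Step 2: C = 7, D = 8, total pairs = 15.
Step 3: tau = (C - D)/(n(n-1)/2) = (7 - 8)/15 = -0.066667.
Step 4: Exact two-sided p-value (enumerate n! = 720 permutations of y under H0): p = 1.000000.
Step 5: alpha = 0.05. fail to reject H0.

tau_b = -0.0667 (C=7, D=8), p = 1.000000, fail to reject H0.


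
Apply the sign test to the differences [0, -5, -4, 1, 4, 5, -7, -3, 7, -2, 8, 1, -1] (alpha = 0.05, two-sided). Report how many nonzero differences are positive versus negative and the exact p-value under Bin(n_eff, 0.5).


Step 1: Discard zero differences. Original n = 13; n_eff = number of nonzero differences = 12.
Nonzero differences (with sign): -5, -4, +1, +4, +5, -7, -3, +7, -2, +8, +1, -1
Step 2: Count signs: positive = 6, negative = 6.
Step 3: Under H0: P(positive) = 0.5, so the number of positives S ~ Bin(12, 0.5).
Step 4: Two-sided exact p-value = sum of Bin(12,0.5) probabilities at or below the observed probability = 1.000000.
Step 5: alpha = 0.05. fail to reject H0.

n_eff = 12, pos = 6, neg = 6, p = 1.000000, fail to reject H0.


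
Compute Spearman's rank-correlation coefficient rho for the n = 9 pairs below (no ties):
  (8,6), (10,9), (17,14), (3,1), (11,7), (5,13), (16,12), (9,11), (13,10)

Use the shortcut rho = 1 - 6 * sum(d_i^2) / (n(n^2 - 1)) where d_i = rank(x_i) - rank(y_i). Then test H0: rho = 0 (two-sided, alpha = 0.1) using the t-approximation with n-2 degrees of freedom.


Step 1: Rank x and y separately (midranks; no ties here).
rank(x): 8->3, 10->5, 17->9, 3->1, 11->6, 5->2, 16->8, 9->4, 13->7
rank(y): 6->2, 9->4, 14->9, 1->1, 7->3, 13->8, 12->7, 11->6, 10->5
Step 2: d_i = R_x(i) - R_y(i); compute d_i^2.
  (3-2)^2=1, (5-4)^2=1, (9-9)^2=0, (1-1)^2=0, (6-3)^2=9, (2-8)^2=36, (8-7)^2=1, (4-6)^2=4, (7-5)^2=4
sum(d^2) = 56.
Step 3: rho = 1 - 6*56 / (9*(9^2 - 1)) = 1 - 336/720 = 0.533333.
Step 4: Under H0, t = rho * sqrt((n-2)/(1-rho^2)) = 1.6681 ~ t(7).
Step 5: Two-sided p-value from the t-distribution with 7 df = 0.139227.
Step 6: alpha = 0.1. fail to reject H0.

rho = 0.5333, p = 0.139227, fail to reject H0 at alpha = 0.1.


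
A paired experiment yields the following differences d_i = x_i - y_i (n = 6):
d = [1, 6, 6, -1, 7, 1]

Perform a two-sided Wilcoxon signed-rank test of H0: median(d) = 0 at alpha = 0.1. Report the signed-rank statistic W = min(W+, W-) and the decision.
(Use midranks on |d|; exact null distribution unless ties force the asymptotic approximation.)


Step 1: Drop any zero differences (none here) and take |d_i|.
|d| = [1, 6, 6, 1, 7, 1]
Step 2: Midrank |d_i| (ties get averaged ranks).
ranks: |1|->2, |6|->4.5, |6|->4.5, |1|->2, |7|->6, |1|->2
Step 3: Attach original signs; sum ranks with positive sign and with negative sign.
W+ = 2 + 4.5 + 4.5 + 6 + 2 = 19
W- = 2 = 2
(Check: W+ + W- = 21 should equal n(n+1)/2 = 21.)
Step 4: Test statistic W = min(W+, W-) = 2.
Step 5: Ties in |d|, so use the tie-corrected normal approximation.
        E[W] = n(n+1)/4 = 6*7/4 = 10.5.
        Tie groups: |d|=1 (t=3), |d|=6 (t=2); sum(t^3 - t) = 30.
        Var[W] = n(n+1)(2n+1)/24 - sum(t^3-t)/48 = 546/24 - 30/48 = 22.125.
        z = (W - E[W]) / sqrt(Var[W]) = (2 - 10.5) / 4.7037 = -1.8071.
        Two-sided p = 2*Phi(z) = 0.070750.
Step 6: alpha = 0.1. reject H0.

W+ = 19, W- = 2, W = min = 2, p = 0.070750, reject H0.


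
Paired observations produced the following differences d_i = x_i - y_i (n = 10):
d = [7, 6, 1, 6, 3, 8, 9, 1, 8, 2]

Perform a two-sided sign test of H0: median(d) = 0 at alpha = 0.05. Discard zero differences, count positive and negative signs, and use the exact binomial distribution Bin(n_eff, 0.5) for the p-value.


Step 1: Discard zero differences. Original n = 10; n_eff = number of nonzero differences = 10.
Nonzero differences (with sign): +7, +6, +1, +6, +3, +8, +9, +1, +8, +2
Step 2: Count signs: positive = 10, negative = 0.
Step 3: Under H0: P(positive) = 0.5, so the number of positives S ~ Bin(10, 0.5).
Step 4: Two-sided exact p-value = sum of Bin(10,0.5) probabilities at or below the observed probability = 0.001953.
Step 5: alpha = 0.05. reject H0.

n_eff = 10, pos = 10, neg = 0, p = 0.001953, reject H0.


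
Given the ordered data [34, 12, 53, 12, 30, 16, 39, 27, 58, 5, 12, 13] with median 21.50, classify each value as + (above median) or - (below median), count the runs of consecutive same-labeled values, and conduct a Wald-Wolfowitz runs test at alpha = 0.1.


Step 1: Compute median = 21.50; label A = above, B = below.
Labels in order: ABABABAAABBB  (n_A = 6, n_B = 6)
Step 2: Count runs R = 8.
Step 3: Under H0 (random ordering), E[R] = 2*n_A*n_B/(n_A+n_B) + 1 = 2*6*6/12 + 1 = 7.0000.
        Var[R] = 2*n_A*n_B*(2*n_A*n_B - n_A - n_B) / ((n_A+n_B)^2 * (n_A+n_B-1)) = 4320/1584 = 2.7273.
        SD[R] = 1.6514.
Step 4: Continuity-corrected z = (R - 0.5 - E[R]) / SD[R] = (8 - 0.5 - 7.0000) / 1.6514 = 0.3028.
Step 5: Two-sided p-value via normal approximation = 2*(1 - Phi(|z|)) = 0.762069.
Step 6: alpha = 0.1. fail to reject H0.

R = 8, z = 0.3028, p = 0.762069, fail to reject H0.


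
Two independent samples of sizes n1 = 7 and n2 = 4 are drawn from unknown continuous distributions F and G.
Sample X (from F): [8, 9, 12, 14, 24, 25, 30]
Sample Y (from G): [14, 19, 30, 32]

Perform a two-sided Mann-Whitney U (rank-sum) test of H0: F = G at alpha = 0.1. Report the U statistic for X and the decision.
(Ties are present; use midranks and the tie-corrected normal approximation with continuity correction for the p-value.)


Step 1: Combine and sort all 11 observations; assign midranks.
sorted (value, group): (8,X), (9,X), (12,X), (14,X), (14,Y), (19,Y), (24,X), (25,X), (30,X), (30,Y), (32,Y)
ranks: 8->1, 9->2, 12->3, 14->4.5, 14->4.5, 19->6, 24->7, 25->8, 30->9.5, 30->9.5, 32->11
Step 2: Rank sum for X: R1 = 1 + 2 + 3 + 4.5 + 7 + 8 + 9.5 = 35.
Step 3: U_X = R1 - n1(n1+1)/2 = 35 - 7*8/2 = 35 - 28 = 7.
       U_Y = n1*n2 - U_X = 28 - 7 = 21.
Step 4: Ties are present, so use the tie-corrected normal approximation (with continuity correction) for the p-value.
Step 5: p-value = 0.217200; compare to alpha = 0.1. fail to reject H0.

U_X = 7, p = 0.217200, fail to reject H0 at alpha = 0.1.


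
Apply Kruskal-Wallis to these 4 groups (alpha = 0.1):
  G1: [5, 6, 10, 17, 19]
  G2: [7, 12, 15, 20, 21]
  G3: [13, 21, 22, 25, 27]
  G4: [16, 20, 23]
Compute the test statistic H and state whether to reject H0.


Step 1: Combine all N = 18 observations and assign midranks.
sorted (value, group, rank): (5,G1,1), (6,G1,2), (7,G2,3), (10,G1,4), (12,G2,5), (13,G3,6), (15,G2,7), (16,G4,8), (17,G1,9), (19,G1,10), (20,G2,11.5), (20,G4,11.5), (21,G2,13.5), (21,G3,13.5), (22,G3,15), (23,G4,16), (25,G3,17), (27,G3,18)
Step 2: Sum ranks within each group.
R_1 = 26 (n_1 = 5)
R_2 = 40 (n_2 = 5)
R_3 = 69.5 (n_3 = 5)
R_4 = 35.5 (n_4 = 3)
Step 3: H = 12/(N(N+1)) * sum(R_i^2/n_i) - 3(N+1)
     = 12/(18*19) * (26^2/5 + 40^2/5 + 69.5^2/5 + 35.5^2/3) - 3*19
     = 0.035088 * 1841.33 - 57
     = 7.608187.
Step 4: Ties present; correction factor C = 1 - 12/(18^3 - 18) = 0.997936. Corrected H = 7.608187 / 0.997936 = 7.623923.
Step 5: Under H0, H ~ chi^2(3); p-value = 0.054458.
Step 6: alpha = 0.1. reject H0.

H = 7.6239, df = 3, p = 0.054458, reject H0.


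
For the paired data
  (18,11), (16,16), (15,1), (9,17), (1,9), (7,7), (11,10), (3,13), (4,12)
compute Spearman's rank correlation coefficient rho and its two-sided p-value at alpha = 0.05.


Step 1: Rank x and y separately (midranks; no ties here).
rank(x): 18->9, 16->8, 15->7, 9->5, 1->1, 7->4, 11->6, 3->2, 4->3
rank(y): 11->5, 16->8, 1->1, 17->9, 9->3, 7->2, 10->4, 13->7, 12->6
Step 2: d_i = R_x(i) - R_y(i); compute d_i^2.
  (9-5)^2=16, (8-8)^2=0, (7-1)^2=36, (5-9)^2=16, (1-3)^2=4, (4-2)^2=4, (6-4)^2=4, (2-7)^2=25, (3-6)^2=9
sum(d^2) = 114.
Step 3: rho = 1 - 6*114 / (9*(9^2 - 1)) = 1 - 684/720 = 0.050000.
Step 4: Under H0, t = rho * sqrt((n-2)/(1-rho^2)) = 0.1325 ~ t(7).
Step 5: Two-sided p-value from the t-distribution with 7 df = 0.898353.
Step 6: alpha = 0.05. fail to reject H0.

rho = 0.0500, p = 0.898353, fail to reject H0 at alpha = 0.05.


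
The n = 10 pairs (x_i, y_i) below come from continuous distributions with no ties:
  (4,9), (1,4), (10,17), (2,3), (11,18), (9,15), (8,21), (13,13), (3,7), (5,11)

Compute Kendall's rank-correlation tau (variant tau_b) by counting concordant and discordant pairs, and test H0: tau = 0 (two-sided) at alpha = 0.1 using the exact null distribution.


Step 1: Enumerate the 45 unordered pairs (i,j) with i<j and classify each by sign(x_j-x_i) * sign(y_j-y_i).
  (1,2):dx=-3,dy=-5->C; (1,3):dx=+6,dy=+8->C; (1,4):dx=-2,dy=-6->C; (1,5):dx=+7,dy=+9->C
  (1,6):dx=+5,dy=+6->C; (1,7):dx=+4,dy=+12->C; (1,8):dx=+9,dy=+4->C; (1,9):dx=-1,dy=-2->C
  (1,10):dx=+1,dy=+2->C; (2,3):dx=+9,dy=+13->C; (2,4):dx=+1,dy=-1->D; (2,5):dx=+10,dy=+14->C
  (2,6):dx=+8,dy=+11->C; (2,7):dx=+7,dy=+17->C; (2,8):dx=+12,dy=+9->C; (2,9):dx=+2,dy=+3->C
  (2,10):dx=+4,dy=+7->C; (3,4):dx=-8,dy=-14->C; (3,5):dx=+1,dy=+1->C; (3,6):dx=-1,dy=-2->C
  (3,7):dx=-2,dy=+4->D; (3,8):dx=+3,dy=-4->D; (3,9):dx=-7,dy=-10->C; (3,10):dx=-5,dy=-6->C
  (4,5):dx=+9,dy=+15->C; (4,6):dx=+7,dy=+12->C; (4,7):dx=+6,dy=+18->C; (4,8):dx=+11,dy=+10->C
  (4,9):dx=+1,dy=+4->C; (4,10):dx=+3,dy=+8->C; (5,6):dx=-2,dy=-3->C; (5,7):dx=-3,dy=+3->D
  (5,8):dx=+2,dy=-5->D; (5,9):dx=-8,dy=-11->C; (5,10):dx=-6,dy=-7->C; (6,7):dx=-1,dy=+6->D
  (6,8):dx=+4,dy=-2->D; (6,9):dx=-6,dy=-8->C; (6,10):dx=-4,dy=-4->C; (7,8):dx=+5,dy=-8->D
  (7,9):dx=-5,dy=-14->C; (7,10):dx=-3,dy=-10->C; (8,9):dx=-10,dy=-6->C; (8,10):dx=-8,dy=-2->C
  (9,10):dx=+2,dy=+4->C
Step 2: C = 37, D = 8, total pairs = 45.
Step 3: tau = (C - D)/(n(n-1)/2) = (37 - 8)/45 = 0.644444.
Step 4: Exact two-sided p-value (enumerate n! = 3628800 permutations of y under H0): p = 0.009148.
Step 5: alpha = 0.1. reject H0.

tau_b = 0.6444 (C=37, D=8), p = 0.009148, reject H0.


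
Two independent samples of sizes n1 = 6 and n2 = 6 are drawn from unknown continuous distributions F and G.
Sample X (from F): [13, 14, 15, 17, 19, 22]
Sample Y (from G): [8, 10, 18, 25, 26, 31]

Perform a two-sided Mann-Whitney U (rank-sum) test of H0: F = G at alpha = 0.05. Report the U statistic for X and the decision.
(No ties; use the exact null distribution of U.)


Step 1: Combine and sort all 12 observations; assign midranks.
sorted (value, group): (8,Y), (10,Y), (13,X), (14,X), (15,X), (17,X), (18,Y), (19,X), (22,X), (25,Y), (26,Y), (31,Y)
ranks: 8->1, 10->2, 13->3, 14->4, 15->5, 17->6, 18->7, 19->8, 22->9, 25->10, 26->11, 31->12
Step 2: Rank sum for X: R1 = 3 + 4 + 5 + 6 + 8 + 9 = 35.
Step 3: U_X = R1 - n1(n1+1)/2 = 35 - 6*7/2 = 35 - 21 = 14.
       U_Y = n1*n2 - U_X = 36 - 14 = 22.
Step 4: No ties, so the exact null distribution of U (based on enumerating the C(12,6) = 924 equally likely rank assignments) gives the two-sided p-value.
Step 5: p-value = 0.588745; compare to alpha = 0.05. fail to reject H0.

U_X = 14, p = 0.588745, fail to reject H0 at alpha = 0.05.


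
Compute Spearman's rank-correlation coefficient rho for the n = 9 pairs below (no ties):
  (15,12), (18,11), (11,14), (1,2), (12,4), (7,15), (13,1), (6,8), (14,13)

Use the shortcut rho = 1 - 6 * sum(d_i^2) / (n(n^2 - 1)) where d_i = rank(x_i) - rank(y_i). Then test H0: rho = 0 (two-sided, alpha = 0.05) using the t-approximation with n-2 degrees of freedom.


Step 1: Rank x and y separately (midranks; no ties here).
rank(x): 15->8, 18->9, 11->4, 1->1, 12->5, 7->3, 13->6, 6->2, 14->7
rank(y): 12->6, 11->5, 14->8, 2->2, 4->3, 15->9, 1->1, 8->4, 13->7
Step 2: d_i = R_x(i) - R_y(i); compute d_i^2.
  (8-6)^2=4, (9-5)^2=16, (4-8)^2=16, (1-2)^2=1, (5-3)^2=4, (3-9)^2=36, (6-1)^2=25, (2-4)^2=4, (7-7)^2=0
sum(d^2) = 106.
Step 3: rho = 1 - 6*106 / (9*(9^2 - 1)) = 1 - 636/720 = 0.116667.
Step 4: Under H0, t = rho * sqrt((n-2)/(1-rho^2)) = 0.3108 ~ t(7).
Step 5: Two-sided p-value from the t-distribution with 7 df = 0.765008.
Step 6: alpha = 0.05. fail to reject H0.

rho = 0.1167, p = 0.765008, fail to reject H0 at alpha = 0.05.


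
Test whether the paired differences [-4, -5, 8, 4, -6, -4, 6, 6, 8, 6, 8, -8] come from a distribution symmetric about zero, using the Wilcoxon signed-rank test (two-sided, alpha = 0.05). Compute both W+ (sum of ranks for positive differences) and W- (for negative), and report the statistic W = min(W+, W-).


Step 1: Drop any zero differences (none here) and take |d_i|.
|d| = [4, 5, 8, 4, 6, 4, 6, 6, 8, 6, 8, 8]
Step 2: Midrank |d_i| (ties get averaged ranks).
ranks: |4|->2, |5|->4, |8|->10.5, |4|->2, |6|->6.5, |4|->2, |6|->6.5, |6|->6.5, |8|->10.5, |6|->6.5, |8|->10.5, |8|->10.5
Step 3: Attach original signs; sum ranks with positive sign and with negative sign.
W+ = 10.5 + 2 + 6.5 + 6.5 + 10.5 + 6.5 + 10.5 = 53
W- = 2 + 4 + 6.5 + 2 + 10.5 = 25
(Check: W+ + W- = 78 should equal n(n+1)/2 = 78.)
Step 4: Test statistic W = min(W+, W-) = 25.
Step 5: Ties in |d|, so use the tie-corrected normal approximation.
        E[W] = n(n+1)/4 = 12*13/4 = 39.
        Tie groups: |d|=4 (t=3), |d|=6 (t=4), |d|=8 (t=4); sum(t^3 - t) = 144.
        Var[W] = n(n+1)(2n+1)/24 - sum(t^3-t)/48 = 3900/24 - 144/48 = 159.5.
        z = (W - E[W]) / sqrt(Var[W]) = (25 - 39) / 12.6293 = -1.1085.
        Two-sided p = 2*Phi(z) = 0.267633.
Step 6: alpha = 0.05. fail to reject H0.

W+ = 53, W- = 25, W = min = 25, p = 0.267633, fail to reject H0.


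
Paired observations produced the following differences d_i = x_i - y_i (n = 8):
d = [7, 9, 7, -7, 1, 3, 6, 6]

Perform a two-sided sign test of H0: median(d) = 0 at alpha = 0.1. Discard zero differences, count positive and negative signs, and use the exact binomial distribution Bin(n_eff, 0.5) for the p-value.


Step 1: Discard zero differences. Original n = 8; n_eff = number of nonzero differences = 8.
Nonzero differences (with sign): +7, +9, +7, -7, +1, +3, +6, +6
Step 2: Count signs: positive = 7, negative = 1.
Step 3: Under H0: P(positive) = 0.5, so the number of positives S ~ Bin(8, 0.5).
Step 4: Two-sided exact p-value = sum of Bin(8,0.5) probabilities at or below the observed probability = 0.070312.
Step 5: alpha = 0.1. reject H0.

n_eff = 8, pos = 7, neg = 1, p = 0.070312, reject H0.


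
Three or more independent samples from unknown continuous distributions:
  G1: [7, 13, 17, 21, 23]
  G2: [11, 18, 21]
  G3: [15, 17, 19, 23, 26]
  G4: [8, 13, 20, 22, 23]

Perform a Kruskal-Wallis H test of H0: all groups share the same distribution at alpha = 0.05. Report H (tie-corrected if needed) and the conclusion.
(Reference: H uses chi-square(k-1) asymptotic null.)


Step 1: Combine all N = 18 observations and assign midranks.
sorted (value, group, rank): (7,G1,1), (8,G4,2), (11,G2,3), (13,G1,4.5), (13,G4,4.5), (15,G3,6), (17,G1,7.5), (17,G3,7.5), (18,G2,9), (19,G3,10), (20,G4,11), (21,G1,12.5), (21,G2,12.5), (22,G4,14), (23,G1,16), (23,G3,16), (23,G4,16), (26,G3,18)
Step 2: Sum ranks within each group.
R_1 = 41.5 (n_1 = 5)
R_2 = 24.5 (n_2 = 3)
R_3 = 57.5 (n_3 = 5)
R_4 = 47.5 (n_4 = 5)
Step 3: H = 12/(N(N+1)) * sum(R_i^2/n_i) - 3(N+1)
     = 12/(18*19) * (41.5^2/5 + 24.5^2/3 + 57.5^2/5 + 47.5^2/5) - 3*19
     = 0.035088 * 1657.03 - 57
     = 1.141520.
Step 4: Ties present; correction factor C = 1 - 42/(18^3 - 18) = 0.992776. Corrected H = 1.141520 / 0.992776 = 1.149827.
Step 5: Under H0, H ~ chi^2(3); p-value = 0.765061.
Step 6: alpha = 0.05. fail to reject H0.

H = 1.1498, df = 3, p = 0.765061, fail to reject H0.


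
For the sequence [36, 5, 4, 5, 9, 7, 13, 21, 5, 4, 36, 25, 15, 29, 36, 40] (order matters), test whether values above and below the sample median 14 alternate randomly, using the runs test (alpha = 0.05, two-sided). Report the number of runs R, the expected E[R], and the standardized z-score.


Step 1: Compute median = 14; label A = above, B = below.
Labels in order: ABBBBBBABBAAAAAA  (n_A = 8, n_B = 8)
Step 2: Count runs R = 5.
Step 3: Under H0 (random ordering), E[R] = 2*n_A*n_B/(n_A+n_B) + 1 = 2*8*8/16 + 1 = 9.0000.
        Var[R] = 2*n_A*n_B*(2*n_A*n_B - n_A - n_B) / ((n_A+n_B)^2 * (n_A+n_B-1)) = 14336/3840 = 3.7333.
        SD[R] = 1.9322.
Step 4: Continuity-corrected z = (R + 0.5 - E[R]) / SD[R] = (5 + 0.5 - 9.0000) / 1.9322 = -1.8114.
Step 5: Two-sided p-value via normal approximation = 2*(1 - Phi(|z|)) = 0.070076.
Step 6: alpha = 0.05. fail to reject H0.

R = 5, z = -1.8114, p = 0.070076, fail to reject H0.


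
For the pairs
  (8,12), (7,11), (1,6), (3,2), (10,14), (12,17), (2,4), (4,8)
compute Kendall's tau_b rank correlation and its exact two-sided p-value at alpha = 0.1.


Step 1: Enumerate the 28 unordered pairs (i,j) with i<j and classify each by sign(x_j-x_i) * sign(y_j-y_i).
  (1,2):dx=-1,dy=-1->C; (1,3):dx=-7,dy=-6->C; (1,4):dx=-5,dy=-10->C; (1,5):dx=+2,dy=+2->C
  (1,6):dx=+4,dy=+5->C; (1,7):dx=-6,dy=-8->C; (1,8):dx=-4,dy=-4->C; (2,3):dx=-6,dy=-5->C
  (2,4):dx=-4,dy=-9->C; (2,5):dx=+3,dy=+3->C; (2,6):dx=+5,dy=+6->C; (2,7):dx=-5,dy=-7->C
  (2,8):dx=-3,dy=-3->C; (3,4):dx=+2,dy=-4->D; (3,5):dx=+9,dy=+8->C; (3,6):dx=+11,dy=+11->C
  (3,7):dx=+1,dy=-2->D; (3,8):dx=+3,dy=+2->C; (4,5):dx=+7,dy=+12->C; (4,6):dx=+9,dy=+15->C
  (4,7):dx=-1,dy=+2->D; (4,8):dx=+1,dy=+6->C; (5,6):dx=+2,dy=+3->C; (5,7):dx=-8,dy=-10->C
  (5,8):dx=-6,dy=-6->C; (6,7):dx=-10,dy=-13->C; (6,8):dx=-8,dy=-9->C; (7,8):dx=+2,dy=+4->C
Step 2: C = 25, D = 3, total pairs = 28.
Step 3: tau = (C - D)/(n(n-1)/2) = (25 - 3)/28 = 0.785714.
Step 4: Exact two-sided p-value (enumerate n! = 40320 permutations of y under H0): p = 0.005506.
Step 5: alpha = 0.1. reject H0.

tau_b = 0.7857 (C=25, D=3), p = 0.005506, reject H0.


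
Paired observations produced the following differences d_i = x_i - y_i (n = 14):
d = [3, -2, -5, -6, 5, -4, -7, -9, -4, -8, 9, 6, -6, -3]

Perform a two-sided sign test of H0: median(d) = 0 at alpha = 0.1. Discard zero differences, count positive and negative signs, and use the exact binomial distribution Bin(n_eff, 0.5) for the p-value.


Step 1: Discard zero differences. Original n = 14; n_eff = number of nonzero differences = 14.
Nonzero differences (with sign): +3, -2, -5, -6, +5, -4, -7, -9, -4, -8, +9, +6, -6, -3
Step 2: Count signs: positive = 4, negative = 10.
Step 3: Under H0: P(positive) = 0.5, so the number of positives S ~ Bin(14, 0.5).
Step 4: Two-sided exact p-value = sum of Bin(14,0.5) probabilities at or below the observed probability = 0.179565.
Step 5: alpha = 0.1. fail to reject H0.

n_eff = 14, pos = 4, neg = 10, p = 0.179565, fail to reject H0.


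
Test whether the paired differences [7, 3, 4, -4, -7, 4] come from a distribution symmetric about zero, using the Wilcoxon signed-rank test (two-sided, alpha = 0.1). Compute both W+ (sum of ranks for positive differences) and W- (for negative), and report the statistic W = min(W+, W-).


Step 1: Drop any zero differences (none here) and take |d_i|.
|d| = [7, 3, 4, 4, 7, 4]
Step 2: Midrank |d_i| (ties get averaged ranks).
ranks: |7|->5.5, |3|->1, |4|->3, |4|->3, |7|->5.5, |4|->3
Step 3: Attach original signs; sum ranks with positive sign and with negative sign.
W+ = 5.5 + 1 + 3 + 3 = 12.5
W- = 3 + 5.5 = 8.5
(Check: W+ + W- = 21 should equal n(n+1)/2 = 21.)
Step 4: Test statistic W = min(W+, W-) = 8.5.
Step 5: Ties in |d|, so use the tie-corrected normal approximation.
        E[W] = n(n+1)/4 = 6*7/4 = 10.5.
        Tie groups: |d|=4 (t=3), |d|=7 (t=2); sum(t^3 - t) = 30.
        Var[W] = n(n+1)(2n+1)/24 - sum(t^3-t)/48 = 546/24 - 30/48 = 22.125.
        z = (W - E[W]) / sqrt(Var[W]) = (8.5 - 10.5) / 4.7037 = -0.4252.
        Two-sided p = 2*Phi(z) = 0.670694.
Step 6: alpha = 0.1. fail to reject H0.

W+ = 12.5, W- = 8.5, W = min = 8.5, p = 0.670694, fail to reject H0.


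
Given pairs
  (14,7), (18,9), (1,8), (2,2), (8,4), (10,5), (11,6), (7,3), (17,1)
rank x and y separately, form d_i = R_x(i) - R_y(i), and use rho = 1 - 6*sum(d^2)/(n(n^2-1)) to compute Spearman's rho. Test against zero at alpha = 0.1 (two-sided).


Step 1: Rank x and y separately (midranks; no ties here).
rank(x): 14->7, 18->9, 1->1, 2->2, 8->4, 10->5, 11->6, 7->3, 17->8
rank(y): 7->7, 9->9, 8->8, 2->2, 4->4, 5->5, 6->6, 3->3, 1->1
Step 2: d_i = R_x(i) - R_y(i); compute d_i^2.
  (7-7)^2=0, (9-9)^2=0, (1-8)^2=49, (2-2)^2=0, (4-4)^2=0, (5-5)^2=0, (6-6)^2=0, (3-3)^2=0, (8-1)^2=49
sum(d^2) = 98.
Step 3: rho = 1 - 6*98 / (9*(9^2 - 1)) = 1 - 588/720 = 0.183333.
Step 4: Under H0, t = rho * sqrt((n-2)/(1-rho^2)) = 0.4934 ~ t(7).
Step 5: Two-sided p-value from the t-distribution with 7 df = 0.636820.
Step 6: alpha = 0.1. fail to reject H0.

rho = 0.1833, p = 0.636820, fail to reject H0 at alpha = 0.1.


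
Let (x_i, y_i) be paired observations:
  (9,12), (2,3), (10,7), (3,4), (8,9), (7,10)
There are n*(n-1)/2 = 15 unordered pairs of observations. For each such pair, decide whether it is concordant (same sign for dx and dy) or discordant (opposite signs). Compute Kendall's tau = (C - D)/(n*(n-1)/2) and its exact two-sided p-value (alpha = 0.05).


Step 1: Enumerate the 15 unordered pairs (i,j) with i<j and classify each by sign(x_j-x_i) * sign(y_j-y_i).
  (1,2):dx=-7,dy=-9->C; (1,3):dx=+1,dy=-5->D; (1,4):dx=-6,dy=-8->C; (1,5):dx=-1,dy=-3->C
  (1,6):dx=-2,dy=-2->C; (2,3):dx=+8,dy=+4->C; (2,4):dx=+1,dy=+1->C; (2,5):dx=+6,dy=+6->C
  (2,6):dx=+5,dy=+7->C; (3,4):dx=-7,dy=-3->C; (3,5):dx=-2,dy=+2->D; (3,6):dx=-3,dy=+3->D
  (4,5):dx=+5,dy=+5->C; (4,6):dx=+4,dy=+6->C; (5,6):dx=-1,dy=+1->D
Step 2: C = 11, D = 4, total pairs = 15.
Step 3: tau = (C - D)/(n(n-1)/2) = (11 - 4)/15 = 0.466667.
Step 4: Exact two-sided p-value (enumerate n! = 720 permutations of y under H0): p = 0.272222.
Step 5: alpha = 0.05. fail to reject H0.

tau_b = 0.4667 (C=11, D=4), p = 0.272222, fail to reject H0.


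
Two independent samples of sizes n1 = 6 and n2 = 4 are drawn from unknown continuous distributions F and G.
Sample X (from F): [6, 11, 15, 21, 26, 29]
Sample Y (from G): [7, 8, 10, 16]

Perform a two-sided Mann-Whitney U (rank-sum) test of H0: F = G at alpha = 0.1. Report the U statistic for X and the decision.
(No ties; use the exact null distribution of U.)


Step 1: Combine and sort all 10 observations; assign midranks.
sorted (value, group): (6,X), (7,Y), (8,Y), (10,Y), (11,X), (15,X), (16,Y), (21,X), (26,X), (29,X)
ranks: 6->1, 7->2, 8->3, 10->4, 11->5, 15->6, 16->7, 21->8, 26->9, 29->10
Step 2: Rank sum for X: R1 = 1 + 5 + 6 + 8 + 9 + 10 = 39.
Step 3: U_X = R1 - n1(n1+1)/2 = 39 - 6*7/2 = 39 - 21 = 18.
       U_Y = n1*n2 - U_X = 24 - 18 = 6.
Step 4: No ties, so the exact null distribution of U (based on enumerating the C(10,6) = 210 equally likely rank assignments) gives the two-sided p-value.
Step 5: p-value = 0.257143; compare to alpha = 0.1. fail to reject H0.

U_X = 18, p = 0.257143, fail to reject H0 at alpha = 0.1.


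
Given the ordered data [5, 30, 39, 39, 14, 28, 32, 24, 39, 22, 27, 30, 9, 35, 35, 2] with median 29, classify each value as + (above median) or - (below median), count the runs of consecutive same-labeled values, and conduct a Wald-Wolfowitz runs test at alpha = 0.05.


Step 1: Compute median = 29; label A = above, B = below.
Labels in order: BAAABBABABBABAAB  (n_A = 8, n_B = 8)
Step 2: Count runs R = 11.
Step 3: Under H0 (random ordering), E[R] = 2*n_A*n_B/(n_A+n_B) + 1 = 2*8*8/16 + 1 = 9.0000.
        Var[R] = 2*n_A*n_B*(2*n_A*n_B - n_A - n_B) / ((n_A+n_B)^2 * (n_A+n_B-1)) = 14336/3840 = 3.7333.
        SD[R] = 1.9322.
Step 4: Continuity-corrected z = (R - 0.5 - E[R]) / SD[R] = (11 - 0.5 - 9.0000) / 1.9322 = 0.7763.
Step 5: Two-sided p-value via normal approximation = 2*(1 - Phi(|z|)) = 0.437558.
Step 6: alpha = 0.05. fail to reject H0.

R = 11, z = 0.7763, p = 0.437558, fail to reject H0.


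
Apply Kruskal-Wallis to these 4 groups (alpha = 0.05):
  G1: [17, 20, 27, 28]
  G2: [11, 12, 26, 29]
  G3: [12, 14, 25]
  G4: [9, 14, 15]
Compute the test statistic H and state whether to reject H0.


Step 1: Combine all N = 14 observations and assign midranks.
sorted (value, group, rank): (9,G4,1), (11,G2,2), (12,G2,3.5), (12,G3,3.5), (14,G3,5.5), (14,G4,5.5), (15,G4,7), (17,G1,8), (20,G1,9), (25,G3,10), (26,G2,11), (27,G1,12), (28,G1,13), (29,G2,14)
Step 2: Sum ranks within each group.
R_1 = 42 (n_1 = 4)
R_2 = 30.5 (n_2 = 4)
R_3 = 19 (n_3 = 3)
R_4 = 13.5 (n_4 = 3)
Step 3: H = 12/(N(N+1)) * sum(R_i^2/n_i) - 3(N+1)
     = 12/(14*15) * (42^2/4 + 30.5^2/4 + 19^2/3 + 13.5^2/3) - 3*15
     = 0.057143 * 854.646 - 45
     = 3.836905.
Step 4: Ties present; correction factor C = 1 - 12/(14^3 - 14) = 0.995604. Corrected H = 3.836905 / 0.995604 = 3.853845.
Step 5: Under H0, H ~ chi^2(3); p-value = 0.277685.
Step 6: alpha = 0.05. fail to reject H0.

H = 3.8538, df = 3, p = 0.277685, fail to reject H0.


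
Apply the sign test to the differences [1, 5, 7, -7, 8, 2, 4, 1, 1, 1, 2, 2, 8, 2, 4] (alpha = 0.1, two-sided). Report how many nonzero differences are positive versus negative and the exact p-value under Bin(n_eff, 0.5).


Step 1: Discard zero differences. Original n = 15; n_eff = number of nonzero differences = 15.
Nonzero differences (with sign): +1, +5, +7, -7, +8, +2, +4, +1, +1, +1, +2, +2, +8, +2, +4
Step 2: Count signs: positive = 14, negative = 1.
Step 3: Under H0: P(positive) = 0.5, so the number of positives S ~ Bin(15, 0.5).
Step 4: Two-sided exact p-value = sum of Bin(15,0.5) probabilities at or below the observed probability = 0.000977.
Step 5: alpha = 0.1. reject H0.

n_eff = 15, pos = 14, neg = 1, p = 0.000977, reject H0.


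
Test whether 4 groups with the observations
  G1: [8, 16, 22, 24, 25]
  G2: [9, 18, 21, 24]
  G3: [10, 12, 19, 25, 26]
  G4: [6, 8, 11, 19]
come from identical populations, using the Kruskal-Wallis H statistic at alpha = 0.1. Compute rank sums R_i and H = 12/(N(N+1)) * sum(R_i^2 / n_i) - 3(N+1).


Step 1: Combine all N = 18 observations and assign midranks.
sorted (value, group, rank): (6,G4,1), (8,G1,2.5), (8,G4,2.5), (9,G2,4), (10,G3,5), (11,G4,6), (12,G3,7), (16,G1,8), (18,G2,9), (19,G3,10.5), (19,G4,10.5), (21,G2,12), (22,G1,13), (24,G1,14.5), (24,G2,14.5), (25,G1,16.5), (25,G3,16.5), (26,G3,18)
Step 2: Sum ranks within each group.
R_1 = 54.5 (n_1 = 5)
R_2 = 39.5 (n_2 = 4)
R_3 = 57 (n_3 = 5)
R_4 = 20 (n_4 = 4)
Step 3: H = 12/(N(N+1)) * sum(R_i^2/n_i) - 3(N+1)
     = 12/(18*19) * (54.5^2/5 + 39.5^2/4 + 57^2/5 + 20^2/4) - 3*19
     = 0.035088 * 1733.91 - 57
     = 3.839035.
Step 4: Ties present; correction factor C = 1 - 24/(18^3 - 18) = 0.995872. Corrected H = 3.839035 / 0.995872 = 3.854948.
Step 5: Under H0, H ~ chi^2(3); p-value = 0.277559.
Step 6: alpha = 0.1. fail to reject H0.

H = 3.8549, df = 3, p = 0.277559, fail to reject H0.


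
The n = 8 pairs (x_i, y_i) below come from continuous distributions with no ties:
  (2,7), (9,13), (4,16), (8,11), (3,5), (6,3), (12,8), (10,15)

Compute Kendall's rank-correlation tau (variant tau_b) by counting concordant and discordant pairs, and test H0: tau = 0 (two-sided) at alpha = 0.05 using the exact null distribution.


Step 1: Enumerate the 28 unordered pairs (i,j) with i<j and classify each by sign(x_j-x_i) * sign(y_j-y_i).
  (1,2):dx=+7,dy=+6->C; (1,3):dx=+2,dy=+9->C; (1,4):dx=+6,dy=+4->C; (1,5):dx=+1,dy=-2->D
  (1,6):dx=+4,dy=-4->D; (1,7):dx=+10,dy=+1->C; (1,8):dx=+8,dy=+8->C; (2,3):dx=-5,dy=+3->D
  (2,4):dx=-1,dy=-2->C; (2,5):dx=-6,dy=-8->C; (2,6):dx=-3,dy=-10->C; (2,7):dx=+3,dy=-5->D
  (2,8):dx=+1,dy=+2->C; (3,4):dx=+4,dy=-5->D; (3,5):dx=-1,dy=-11->C; (3,6):dx=+2,dy=-13->D
  (3,7):dx=+8,dy=-8->D; (3,8):dx=+6,dy=-1->D; (4,5):dx=-5,dy=-6->C; (4,6):dx=-2,dy=-8->C
  (4,7):dx=+4,dy=-3->D; (4,8):dx=+2,dy=+4->C; (5,6):dx=+3,dy=-2->D; (5,7):dx=+9,dy=+3->C
  (5,8):dx=+7,dy=+10->C; (6,7):dx=+6,dy=+5->C; (6,8):dx=+4,dy=+12->C; (7,8):dx=-2,dy=+7->D
Step 2: C = 17, D = 11, total pairs = 28.
Step 3: tau = (C - D)/(n(n-1)/2) = (17 - 11)/28 = 0.214286.
Step 4: Exact two-sided p-value (enumerate n! = 40320 permutations of y under H0): p = 0.548413.
Step 5: alpha = 0.05. fail to reject H0.

tau_b = 0.2143 (C=17, D=11), p = 0.548413, fail to reject H0.


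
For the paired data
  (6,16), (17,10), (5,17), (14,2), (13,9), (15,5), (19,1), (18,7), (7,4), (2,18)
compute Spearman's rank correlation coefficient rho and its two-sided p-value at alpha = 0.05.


Step 1: Rank x and y separately (midranks; no ties here).
rank(x): 6->3, 17->8, 5->2, 14->6, 13->5, 15->7, 19->10, 18->9, 7->4, 2->1
rank(y): 16->8, 10->7, 17->9, 2->2, 9->6, 5->4, 1->1, 7->5, 4->3, 18->10
Step 2: d_i = R_x(i) - R_y(i); compute d_i^2.
  (3-8)^2=25, (8-7)^2=1, (2-9)^2=49, (6-2)^2=16, (5-6)^2=1, (7-4)^2=9, (10-1)^2=81, (9-5)^2=16, (4-3)^2=1, (1-10)^2=81
sum(d^2) = 280.
Step 3: rho = 1 - 6*280 / (10*(10^2 - 1)) = 1 - 1680/990 = -0.696970.
Step 4: Under H0, t = rho * sqrt((n-2)/(1-rho^2)) = -2.7490 ~ t(8).
Step 5: Two-sided p-value from the t-distribution with 8 df = 0.025097.
Step 6: alpha = 0.05. reject H0.

rho = -0.6970, p = 0.025097, reject H0 at alpha = 0.05.


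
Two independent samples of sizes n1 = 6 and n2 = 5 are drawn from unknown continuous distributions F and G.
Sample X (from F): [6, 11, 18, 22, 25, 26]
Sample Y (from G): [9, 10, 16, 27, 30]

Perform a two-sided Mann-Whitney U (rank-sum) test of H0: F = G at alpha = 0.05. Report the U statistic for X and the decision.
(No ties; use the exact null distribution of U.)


Step 1: Combine and sort all 11 observations; assign midranks.
sorted (value, group): (6,X), (9,Y), (10,Y), (11,X), (16,Y), (18,X), (22,X), (25,X), (26,X), (27,Y), (30,Y)
ranks: 6->1, 9->2, 10->3, 11->4, 16->5, 18->6, 22->7, 25->8, 26->9, 27->10, 30->11
Step 2: Rank sum for X: R1 = 1 + 4 + 6 + 7 + 8 + 9 = 35.
Step 3: U_X = R1 - n1(n1+1)/2 = 35 - 6*7/2 = 35 - 21 = 14.
       U_Y = n1*n2 - U_X = 30 - 14 = 16.
Step 4: No ties, so the exact null distribution of U (based on enumerating the C(11,6) = 462 equally likely rank assignments) gives the two-sided p-value.
Step 5: p-value = 0.930736; compare to alpha = 0.05. fail to reject H0.

U_X = 14, p = 0.930736, fail to reject H0 at alpha = 0.05.


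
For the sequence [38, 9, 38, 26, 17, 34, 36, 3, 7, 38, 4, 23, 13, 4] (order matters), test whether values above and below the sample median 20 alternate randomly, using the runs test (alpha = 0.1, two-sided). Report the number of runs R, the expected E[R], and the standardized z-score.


Step 1: Compute median = 20; label A = above, B = below.
Labels in order: ABAABAABBABABB  (n_A = 7, n_B = 7)
Step 2: Count runs R = 10.
Step 3: Under H0 (random ordering), E[R] = 2*n_A*n_B/(n_A+n_B) + 1 = 2*7*7/14 + 1 = 8.0000.
        Var[R] = 2*n_A*n_B*(2*n_A*n_B - n_A - n_B) / ((n_A+n_B)^2 * (n_A+n_B-1)) = 8232/2548 = 3.2308.
        SD[R] = 1.7974.
Step 4: Continuity-corrected z = (R - 0.5 - E[R]) / SD[R] = (10 - 0.5 - 8.0000) / 1.7974 = 0.8345.
Step 5: Two-sided p-value via normal approximation = 2*(1 - Phi(|z|)) = 0.403986.
Step 6: alpha = 0.1. fail to reject H0.

R = 10, z = 0.8345, p = 0.403986, fail to reject H0.


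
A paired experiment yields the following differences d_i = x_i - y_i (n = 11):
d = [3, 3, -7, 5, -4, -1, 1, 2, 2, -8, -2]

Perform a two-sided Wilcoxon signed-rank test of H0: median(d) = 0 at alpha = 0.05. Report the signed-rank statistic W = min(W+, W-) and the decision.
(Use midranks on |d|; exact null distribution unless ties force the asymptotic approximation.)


Step 1: Drop any zero differences (none here) and take |d_i|.
|d| = [3, 3, 7, 5, 4, 1, 1, 2, 2, 8, 2]
Step 2: Midrank |d_i| (ties get averaged ranks).
ranks: |3|->6.5, |3|->6.5, |7|->10, |5|->9, |4|->8, |1|->1.5, |1|->1.5, |2|->4, |2|->4, |8|->11, |2|->4
Step 3: Attach original signs; sum ranks with positive sign and with negative sign.
W+ = 6.5 + 6.5 + 9 + 1.5 + 4 + 4 = 31.5
W- = 10 + 8 + 1.5 + 11 + 4 = 34.5
(Check: W+ + W- = 66 should equal n(n+1)/2 = 66.)
Step 4: Test statistic W = min(W+, W-) = 31.5.
Step 5: Ties in |d|, so use the tie-corrected normal approximation.
        E[W] = n(n+1)/4 = 11*12/4 = 33.
        Tie groups: |d|=1 (t=2), |d|=2 (t=3), |d|=3 (t=2); sum(t^3 - t) = 36.
        Var[W] = n(n+1)(2n+1)/24 - sum(t^3-t)/48 = 3036/24 - 36/48 = 125.75.
        z = (W - E[W]) / sqrt(Var[W]) = (31.5 - 33) / 11.2138 = -0.1338.
        Two-sided p = 2*Phi(z) = 0.893590.
Step 6: alpha = 0.05. fail to reject H0.

W+ = 31.5, W- = 34.5, W = min = 31.5, p = 0.893590, fail to reject H0.


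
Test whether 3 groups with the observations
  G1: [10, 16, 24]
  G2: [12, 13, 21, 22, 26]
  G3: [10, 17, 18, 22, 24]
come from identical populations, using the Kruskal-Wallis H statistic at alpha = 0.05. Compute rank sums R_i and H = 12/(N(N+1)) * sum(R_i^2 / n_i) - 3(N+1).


Step 1: Combine all N = 13 observations and assign midranks.
sorted (value, group, rank): (10,G1,1.5), (10,G3,1.5), (12,G2,3), (13,G2,4), (16,G1,5), (17,G3,6), (18,G3,7), (21,G2,8), (22,G2,9.5), (22,G3,9.5), (24,G1,11.5), (24,G3,11.5), (26,G2,13)
Step 2: Sum ranks within each group.
R_1 = 18 (n_1 = 3)
R_2 = 37.5 (n_2 = 5)
R_3 = 35.5 (n_3 = 5)
Step 3: H = 12/(N(N+1)) * sum(R_i^2/n_i) - 3(N+1)
     = 12/(13*14) * (18^2/3 + 37.5^2/5 + 35.5^2/5) - 3*14
     = 0.065934 * 641.3 - 42
     = 0.283516.
Step 4: Ties present; correction factor C = 1 - 18/(13^3 - 13) = 0.991758. Corrected H = 0.283516 / 0.991758 = 0.285873.
Step 5: Under H0, H ~ chi^2(2); p-value = 0.866809.
Step 6: alpha = 0.05. fail to reject H0.

H = 0.2859, df = 2, p = 0.866809, fail to reject H0.


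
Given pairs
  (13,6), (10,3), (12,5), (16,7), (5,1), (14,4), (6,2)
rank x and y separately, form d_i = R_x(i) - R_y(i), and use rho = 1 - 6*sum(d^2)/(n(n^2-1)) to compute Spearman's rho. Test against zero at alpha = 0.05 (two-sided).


Step 1: Rank x and y separately (midranks; no ties here).
rank(x): 13->5, 10->3, 12->4, 16->7, 5->1, 14->6, 6->2
rank(y): 6->6, 3->3, 5->5, 7->7, 1->1, 4->4, 2->2
Step 2: d_i = R_x(i) - R_y(i); compute d_i^2.
  (5-6)^2=1, (3-3)^2=0, (4-5)^2=1, (7-7)^2=0, (1-1)^2=0, (6-4)^2=4, (2-2)^2=0
sum(d^2) = 6.
Step 3: rho = 1 - 6*6 / (7*(7^2 - 1)) = 1 - 36/336 = 0.892857.
Step 4: Under H0, t = rho * sqrt((n-2)/(1-rho^2)) = 4.4333 ~ t(5).
Step 5: Two-sided p-value from the t-distribution with 5 df = 0.006807.
Step 6: alpha = 0.05. reject H0.

rho = 0.8929, p = 0.006807, reject H0 at alpha = 0.05.


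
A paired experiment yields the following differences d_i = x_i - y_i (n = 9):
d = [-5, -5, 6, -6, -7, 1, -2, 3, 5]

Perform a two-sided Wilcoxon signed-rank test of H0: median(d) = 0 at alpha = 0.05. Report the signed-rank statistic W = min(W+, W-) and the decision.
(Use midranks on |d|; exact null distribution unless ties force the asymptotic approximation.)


Step 1: Drop any zero differences (none here) and take |d_i|.
|d| = [5, 5, 6, 6, 7, 1, 2, 3, 5]
Step 2: Midrank |d_i| (ties get averaged ranks).
ranks: |5|->5, |5|->5, |6|->7.5, |6|->7.5, |7|->9, |1|->1, |2|->2, |3|->3, |5|->5
Step 3: Attach original signs; sum ranks with positive sign and with negative sign.
W+ = 7.5 + 1 + 3 + 5 = 16.5
W- = 5 + 5 + 7.5 + 9 + 2 = 28.5
(Check: W+ + W- = 45 should equal n(n+1)/2 = 45.)
Step 4: Test statistic W = min(W+, W-) = 16.5.
Step 5: Ties in |d|, so use the tie-corrected normal approximation.
        E[W] = n(n+1)/4 = 9*10/4 = 22.5.
        Tie groups: |d|=5 (t=3), |d|=6 (t=2); sum(t^3 - t) = 30.
        Var[W] = n(n+1)(2n+1)/24 - sum(t^3-t)/48 = 1710/24 - 30/48 = 70.625.
        z = (W - E[W]) / sqrt(Var[W]) = (16.5 - 22.5) / 8.4039 = -0.7140.
        Two-sided p = 2*Phi(z) = 0.475254.
Step 6: alpha = 0.05. fail to reject H0.

W+ = 16.5, W- = 28.5, W = min = 16.5, p = 0.475254, fail to reject H0.


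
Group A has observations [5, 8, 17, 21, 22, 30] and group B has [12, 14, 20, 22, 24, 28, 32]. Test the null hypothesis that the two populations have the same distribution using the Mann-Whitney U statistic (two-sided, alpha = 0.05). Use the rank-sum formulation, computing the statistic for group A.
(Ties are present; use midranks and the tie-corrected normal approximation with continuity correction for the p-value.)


Step 1: Combine and sort all 13 observations; assign midranks.
sorted (value, group): (5,X), (8,X), (12,Y), (14,Y), (17,X), (20,Y), (21,X), (22,X), (22,Y), (24,Y), (28,Y), (30,X), (32,Y)
ranks: 5->1, 8->2, 12->3, 14->4, 17->5, 20->6, 21->7, 22->8.5, 22->8.5, 24->10, 28->11, 30->12, 32->13
Step 2: Rank sum for X: R1 = 1 + 2 + 5 + 7 + 8.5 + 12 = 35.5.
Step 3: U_X = R1 - n1(n1+1)/2 = 35.5 - 6*7/2 = 35.5 - 21 = 14.5.
       U_Y = n1*n2 - U_X = 42 - 14.5 = 27.5.
Step 4: Ties are present, so use the tie-corrected normal approximation (with continuity correction) for the p-value.
Step 5: p-value = 0.390714; compare to alpha = 0.05. fail to reject H0.

U_X = 14.5, p = 0.390714, fail to reject H0 at alpha = 0.05.
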